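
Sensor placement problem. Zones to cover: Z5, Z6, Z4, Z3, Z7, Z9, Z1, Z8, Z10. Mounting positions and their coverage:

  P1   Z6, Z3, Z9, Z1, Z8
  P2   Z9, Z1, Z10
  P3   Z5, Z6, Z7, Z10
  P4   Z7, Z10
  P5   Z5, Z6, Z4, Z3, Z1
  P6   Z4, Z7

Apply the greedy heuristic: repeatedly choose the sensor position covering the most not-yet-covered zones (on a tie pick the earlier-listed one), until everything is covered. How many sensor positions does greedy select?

Pick 1: P1 covers 5 new zones (Z6, Z3, Z9, Z1, Z8).
Pick 2: P3 covers 3 new zones (Z5, Z7, Z10).
Pick 3: P5 covers 1 new zones (Z4).
Greedy uses 3 sensor positions.

3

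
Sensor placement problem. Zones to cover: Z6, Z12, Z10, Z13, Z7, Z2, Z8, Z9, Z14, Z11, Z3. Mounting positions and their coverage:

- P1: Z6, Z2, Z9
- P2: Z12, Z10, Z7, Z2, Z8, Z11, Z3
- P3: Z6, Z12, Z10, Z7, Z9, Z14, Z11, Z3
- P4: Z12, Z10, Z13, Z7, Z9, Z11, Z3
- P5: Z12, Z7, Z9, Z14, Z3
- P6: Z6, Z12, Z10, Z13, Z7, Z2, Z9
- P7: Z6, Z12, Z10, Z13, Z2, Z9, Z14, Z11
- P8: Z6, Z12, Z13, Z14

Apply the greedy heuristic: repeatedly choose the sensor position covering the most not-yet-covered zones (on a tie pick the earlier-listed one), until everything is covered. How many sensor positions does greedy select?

Pick 1: P3 covers 8 new zones (Z6, Z12, Z10, Z7, Z9, Z14, Z11, Z3).
Pick 2: P2 covers 2 new zones (Z2, Z8).
Pick 3: P4 covers 1 new zones (Z13).
Greedy uses 3 sensor positions. (The true minimum is 2.)

3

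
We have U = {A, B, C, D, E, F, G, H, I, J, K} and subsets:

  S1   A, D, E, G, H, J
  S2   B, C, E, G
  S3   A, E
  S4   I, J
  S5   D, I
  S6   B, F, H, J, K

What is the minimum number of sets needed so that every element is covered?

4

S1, S2, S4, S6 together cover {A, B, C, D, E, F, G, H, I, J, K} — every element.
No 3 of the 6 sets cover everything (all 20 triples fall short), so 4 is minimum.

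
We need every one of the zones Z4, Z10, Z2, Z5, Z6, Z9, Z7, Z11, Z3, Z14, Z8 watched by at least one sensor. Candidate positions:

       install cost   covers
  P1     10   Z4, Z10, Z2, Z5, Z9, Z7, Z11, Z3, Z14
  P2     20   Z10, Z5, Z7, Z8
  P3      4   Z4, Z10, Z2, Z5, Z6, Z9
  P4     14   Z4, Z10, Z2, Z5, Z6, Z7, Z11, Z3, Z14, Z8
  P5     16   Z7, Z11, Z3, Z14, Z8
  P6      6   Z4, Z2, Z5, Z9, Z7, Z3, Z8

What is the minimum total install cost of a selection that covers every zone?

18

P3, P4 cover every zone at install cost 4 + 14 = 18.
Any cover uses at least 2 sensor positions; among all covering selections none totals below 18.
Greedy by coverage-per-install cost would pick P3, P6, P1 for 20 — worse than the optimum 18.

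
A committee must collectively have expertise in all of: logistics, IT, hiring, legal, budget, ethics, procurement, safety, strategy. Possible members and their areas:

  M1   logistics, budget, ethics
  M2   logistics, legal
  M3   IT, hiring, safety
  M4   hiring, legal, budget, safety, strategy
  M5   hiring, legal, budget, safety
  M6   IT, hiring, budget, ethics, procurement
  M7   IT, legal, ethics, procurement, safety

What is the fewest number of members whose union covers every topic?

3

M1, M4, M6 together cover {logistics, IT, hiring, legal, budget, ethics, procurement, safety, strategy} — every topic.
No 2 of the 7 members cover everything (all 21 pairs fall short), so 3 is minimum.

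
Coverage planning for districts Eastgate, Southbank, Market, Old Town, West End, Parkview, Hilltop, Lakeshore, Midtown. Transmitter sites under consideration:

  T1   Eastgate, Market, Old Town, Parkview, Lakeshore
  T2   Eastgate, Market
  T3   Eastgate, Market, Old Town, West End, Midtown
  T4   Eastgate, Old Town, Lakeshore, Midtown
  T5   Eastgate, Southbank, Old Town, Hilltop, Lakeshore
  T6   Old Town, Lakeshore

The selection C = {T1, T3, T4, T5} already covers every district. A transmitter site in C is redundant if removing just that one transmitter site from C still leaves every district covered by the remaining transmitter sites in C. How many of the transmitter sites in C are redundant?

Drop T1: Parkview uncovered — not redundant.
Drop T3: West End uncovered — not redundant.
Drop T4: the rest still cover every district — redundant.
Drop T5: Southbank, Hilltop uncovered — not redundant.
1 redundant: T4.

1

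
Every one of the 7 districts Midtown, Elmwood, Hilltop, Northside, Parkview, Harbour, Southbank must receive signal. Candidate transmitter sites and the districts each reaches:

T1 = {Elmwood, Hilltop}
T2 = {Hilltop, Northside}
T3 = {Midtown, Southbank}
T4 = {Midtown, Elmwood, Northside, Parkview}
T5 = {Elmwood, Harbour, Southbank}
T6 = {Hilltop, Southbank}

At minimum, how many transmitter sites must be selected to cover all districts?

T1, T4, T5 together cover {Midtown, Elmwood, Hilltop, Northside, Parkview, Harbour, Southbank} — every district.
No 2 of the 6 transmitter sites cover everything (all 15 pairs fall short), so 3 is minimum.

3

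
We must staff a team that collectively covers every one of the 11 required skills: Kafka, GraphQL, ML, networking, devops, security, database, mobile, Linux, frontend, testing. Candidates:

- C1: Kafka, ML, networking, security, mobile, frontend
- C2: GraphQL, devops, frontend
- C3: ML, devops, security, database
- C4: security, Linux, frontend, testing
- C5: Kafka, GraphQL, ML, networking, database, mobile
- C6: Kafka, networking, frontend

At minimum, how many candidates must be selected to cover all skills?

C2, C4, C5 together cover {Kafka, GraphQL, ML, networking, devops, security, database, mobile, Linux, frontend, testing} — every skill.
No 2 of the 6 candidates cover everything (all 15 pairs fall short), so 3 is minimum.
Greedy (largest uncovered first) would take C1, C2, C4, C3 — 4 candidates — but 3 suffice.

3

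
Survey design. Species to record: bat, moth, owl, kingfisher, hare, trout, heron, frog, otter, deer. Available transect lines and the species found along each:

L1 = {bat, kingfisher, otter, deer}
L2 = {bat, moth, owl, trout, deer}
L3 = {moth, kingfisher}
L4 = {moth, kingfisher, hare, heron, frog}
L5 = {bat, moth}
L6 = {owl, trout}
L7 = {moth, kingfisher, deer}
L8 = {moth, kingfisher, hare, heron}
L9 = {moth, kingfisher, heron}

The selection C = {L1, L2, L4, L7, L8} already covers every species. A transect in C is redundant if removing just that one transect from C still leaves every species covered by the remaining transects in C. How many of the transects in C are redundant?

2

Drop L1: otter uncovered — not redundant.
Drop L2: owl, trout uncovered — not redundant.
Drop L4: frog uncovered — not redundant.
Drop L7: the rest still cover every species — redundant.
Drop L8: the rest still cover every species — redundant.
2 redundant: L7, L8.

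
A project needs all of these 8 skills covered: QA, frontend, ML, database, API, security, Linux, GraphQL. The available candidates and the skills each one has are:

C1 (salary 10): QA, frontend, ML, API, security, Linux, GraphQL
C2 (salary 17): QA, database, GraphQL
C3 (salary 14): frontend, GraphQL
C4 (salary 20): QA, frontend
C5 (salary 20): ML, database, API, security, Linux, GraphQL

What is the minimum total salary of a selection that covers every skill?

27

C1, C2 cover every skill at salary 10 + 17 = 27.
Any cover uses at least 2 candidates; among all covering selections none totals below 27.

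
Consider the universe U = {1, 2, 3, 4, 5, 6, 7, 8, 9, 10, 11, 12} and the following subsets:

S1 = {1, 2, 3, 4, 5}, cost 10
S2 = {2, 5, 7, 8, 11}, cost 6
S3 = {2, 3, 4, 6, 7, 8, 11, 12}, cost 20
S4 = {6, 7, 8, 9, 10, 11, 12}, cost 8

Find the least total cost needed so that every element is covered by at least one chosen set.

18

S1, S4 cover every element at cost 10 + 8 = 18.
Any cover uses at least 2 sets; among all covering selections none totals below 18.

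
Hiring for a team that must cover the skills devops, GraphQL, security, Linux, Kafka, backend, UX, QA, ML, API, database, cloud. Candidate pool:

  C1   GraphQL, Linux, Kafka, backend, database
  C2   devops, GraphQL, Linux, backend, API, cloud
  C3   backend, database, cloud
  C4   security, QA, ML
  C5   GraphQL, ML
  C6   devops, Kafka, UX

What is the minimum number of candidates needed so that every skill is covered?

4

C1, C2, C4, C6 together cover {devops, GraphQL, security, Linux, Kafka, backend, UX, QA, ML, API, database, cloud} — every skill.
No 3 of the 6 candidates cover everything (all 20 triples fall short), so 4 is minimum.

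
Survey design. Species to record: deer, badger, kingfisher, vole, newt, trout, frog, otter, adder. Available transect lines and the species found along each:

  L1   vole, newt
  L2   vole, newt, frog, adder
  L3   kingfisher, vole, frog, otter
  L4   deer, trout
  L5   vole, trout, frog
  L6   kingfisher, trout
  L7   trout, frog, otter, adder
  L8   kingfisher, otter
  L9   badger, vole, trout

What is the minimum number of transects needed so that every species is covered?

4

L2, L3, L4, L9 together cover {deer, badger, kingfisher, vole, newt, trout, frog, otter, adder} — every species.
No 3 of the 9 transects cover everything (all 84 triples fall short), so 4 is minimum.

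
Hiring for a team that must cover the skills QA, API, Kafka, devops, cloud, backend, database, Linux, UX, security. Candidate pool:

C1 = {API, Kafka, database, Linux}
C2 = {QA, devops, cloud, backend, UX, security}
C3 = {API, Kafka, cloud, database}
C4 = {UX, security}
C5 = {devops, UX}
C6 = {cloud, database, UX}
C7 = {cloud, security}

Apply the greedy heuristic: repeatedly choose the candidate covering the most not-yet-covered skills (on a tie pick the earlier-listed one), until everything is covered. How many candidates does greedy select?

Pick 1: C2 covers 6 new skills (QA, devops, cloud, backend, UX, security).
Pick 2: C1 covers 4 new skills (API, Kafka, database, Linux).
Greedy uses 2 candidates.

2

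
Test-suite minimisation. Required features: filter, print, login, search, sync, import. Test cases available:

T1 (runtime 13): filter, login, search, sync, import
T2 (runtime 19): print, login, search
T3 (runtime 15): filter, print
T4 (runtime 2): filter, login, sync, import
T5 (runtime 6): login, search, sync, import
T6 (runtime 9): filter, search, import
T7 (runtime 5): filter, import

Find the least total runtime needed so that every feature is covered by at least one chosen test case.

21

T2, T4 cover every feature at runtime 19 + 2 = 21.
Any cover uses at least 2 test cases; among all covering selections none totals below 21.
Greedy by coverage-per-runtime would pick T4, T5, T3 for 23 — worse than the optimum 21.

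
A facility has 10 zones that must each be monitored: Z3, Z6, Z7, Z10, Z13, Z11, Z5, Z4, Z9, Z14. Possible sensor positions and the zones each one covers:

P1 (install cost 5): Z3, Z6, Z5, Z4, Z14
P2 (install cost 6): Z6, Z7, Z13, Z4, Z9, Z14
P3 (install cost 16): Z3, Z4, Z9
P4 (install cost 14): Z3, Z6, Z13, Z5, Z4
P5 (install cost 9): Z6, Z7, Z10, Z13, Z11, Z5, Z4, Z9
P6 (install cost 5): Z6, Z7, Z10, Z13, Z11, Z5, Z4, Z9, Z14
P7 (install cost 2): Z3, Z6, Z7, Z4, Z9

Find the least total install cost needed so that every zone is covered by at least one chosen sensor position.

P6, P7 cover every zone at install cost 5 + 2 = 7.
Any cover uses at least 2 sensor positions; among all covering selections none totals below 7.

7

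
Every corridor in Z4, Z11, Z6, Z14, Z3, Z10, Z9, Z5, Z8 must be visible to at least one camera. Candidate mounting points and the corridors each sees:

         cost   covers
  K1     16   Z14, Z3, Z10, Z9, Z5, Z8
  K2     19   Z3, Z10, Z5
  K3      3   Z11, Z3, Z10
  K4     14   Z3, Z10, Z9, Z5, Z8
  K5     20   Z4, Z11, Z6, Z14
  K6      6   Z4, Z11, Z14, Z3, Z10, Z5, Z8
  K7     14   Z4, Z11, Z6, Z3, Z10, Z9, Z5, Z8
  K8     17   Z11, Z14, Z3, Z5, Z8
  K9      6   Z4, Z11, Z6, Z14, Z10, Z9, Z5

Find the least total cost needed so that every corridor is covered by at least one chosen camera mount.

12

K6, K9 cover every corridor at cost 6 + 6 = 12.
Any cover uses at least 2 camera mounts; among all covering selections none totals below 12.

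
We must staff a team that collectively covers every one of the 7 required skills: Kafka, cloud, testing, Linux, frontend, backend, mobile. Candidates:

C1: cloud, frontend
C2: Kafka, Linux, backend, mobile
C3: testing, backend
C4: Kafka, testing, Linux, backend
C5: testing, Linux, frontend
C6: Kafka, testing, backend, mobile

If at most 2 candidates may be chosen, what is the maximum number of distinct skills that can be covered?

6

Choosing C1, C2 covers {Kafka, cloud, Linux, frontend, backend, mobile} — 6 skills.
No choice of 2 candidates does better; here testing is left uncovered.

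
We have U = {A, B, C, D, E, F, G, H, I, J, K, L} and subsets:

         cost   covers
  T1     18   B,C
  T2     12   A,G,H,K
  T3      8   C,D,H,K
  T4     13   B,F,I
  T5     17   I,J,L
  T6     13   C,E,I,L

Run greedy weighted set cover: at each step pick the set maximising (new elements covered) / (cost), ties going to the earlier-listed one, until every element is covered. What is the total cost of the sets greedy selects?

63

Pick 1: T3 adds 4 new (C, D, H, K) at cost 8 (ratio 4/8).
Pick 2: T4 adds 3 new (B, F, I) at cost 13 (ratio 3/13).
Pick 3: T2 adds 2 new (A, G) at cost 12 (ratio 2/12).
Pick 4: T6 adds 2 new (E, L) at cost 13 (ratio 2/13).
Pick 5: T5 adds 1 new (J) at cost 17 (ratio 1/17).
Greedy total cost: 8 + 13 + 12 + 13 + 17 = 63.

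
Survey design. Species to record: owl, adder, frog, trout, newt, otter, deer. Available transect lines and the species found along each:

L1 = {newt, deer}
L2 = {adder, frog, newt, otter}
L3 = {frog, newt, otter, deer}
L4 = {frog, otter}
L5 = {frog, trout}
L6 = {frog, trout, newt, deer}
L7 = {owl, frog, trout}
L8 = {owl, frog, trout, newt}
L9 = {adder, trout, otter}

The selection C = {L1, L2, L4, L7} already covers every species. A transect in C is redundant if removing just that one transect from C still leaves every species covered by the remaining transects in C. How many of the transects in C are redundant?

Drop L1: deer uncovered — not redundant.
Drop L2: adder uncovered — not redundant.
Drop L4: the rest still cover every species — redundant.
Drop L7: owl, trout uncovered — not redundant.
1 redundant: L4.

1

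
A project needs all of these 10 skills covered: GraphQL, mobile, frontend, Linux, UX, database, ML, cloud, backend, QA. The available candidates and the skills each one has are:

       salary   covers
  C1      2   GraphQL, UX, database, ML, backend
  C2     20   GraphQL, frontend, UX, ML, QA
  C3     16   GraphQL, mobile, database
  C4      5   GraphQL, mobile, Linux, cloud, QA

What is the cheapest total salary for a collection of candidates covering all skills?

C1, C2, C4 cover every skill at salary 2 + 20 + 5 = 27.
Any cover uses at least 3 candidates; among all covering selections none totals below 27.

27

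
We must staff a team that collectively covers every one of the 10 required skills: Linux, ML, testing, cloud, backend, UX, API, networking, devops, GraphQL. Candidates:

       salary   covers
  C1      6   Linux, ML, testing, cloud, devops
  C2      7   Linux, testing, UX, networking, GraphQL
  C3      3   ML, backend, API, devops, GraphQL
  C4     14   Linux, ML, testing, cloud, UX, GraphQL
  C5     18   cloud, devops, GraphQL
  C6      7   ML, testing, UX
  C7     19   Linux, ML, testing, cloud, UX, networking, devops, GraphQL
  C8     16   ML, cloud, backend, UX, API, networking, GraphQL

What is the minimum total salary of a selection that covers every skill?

C1, C2, C3 cover every skill at salary 6 + 7 + 3 = 16.
Any cover uses at least 2 candidates; among all covering selections none totals below 16.

16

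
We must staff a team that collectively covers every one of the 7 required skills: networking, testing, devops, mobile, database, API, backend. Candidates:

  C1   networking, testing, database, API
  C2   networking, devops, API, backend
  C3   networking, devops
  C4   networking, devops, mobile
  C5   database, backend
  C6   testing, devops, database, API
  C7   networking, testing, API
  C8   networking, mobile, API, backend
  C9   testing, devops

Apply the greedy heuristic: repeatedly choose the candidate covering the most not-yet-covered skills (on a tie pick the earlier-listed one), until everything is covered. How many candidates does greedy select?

3

Pick 1: C1 covers 4 new skills (networking, testing, database, API).
Pick 2: C2 covers 2 new skills (devops, backend).
Pick 3: C4 covers 1 new skills (mobile).
Greedy uses 3 candidates. (The true minimum is 2.)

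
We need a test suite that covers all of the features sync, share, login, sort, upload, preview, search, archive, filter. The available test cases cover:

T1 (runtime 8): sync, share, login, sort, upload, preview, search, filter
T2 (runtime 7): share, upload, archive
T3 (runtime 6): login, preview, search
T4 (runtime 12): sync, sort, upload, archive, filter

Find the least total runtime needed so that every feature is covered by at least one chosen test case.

15

T1, T2 cover every feature at runtime 8 + 7 = 15.
Any cover uses at least 2 test cases; among all covering selections none totals below 15.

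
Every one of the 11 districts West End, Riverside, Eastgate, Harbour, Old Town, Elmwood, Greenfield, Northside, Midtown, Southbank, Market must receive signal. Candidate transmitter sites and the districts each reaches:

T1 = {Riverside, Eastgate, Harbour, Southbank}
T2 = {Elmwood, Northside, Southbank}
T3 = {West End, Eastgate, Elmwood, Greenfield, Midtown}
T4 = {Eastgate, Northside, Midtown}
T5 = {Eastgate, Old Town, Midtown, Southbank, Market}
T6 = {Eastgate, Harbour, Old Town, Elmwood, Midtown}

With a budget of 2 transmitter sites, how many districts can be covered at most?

8

Choosing T1, T3 covers {West End, Riverside, Eastgate, Harbour, Elmwood, Greenfield, Midtown, Southbank} — 8 districts.
No choice of 2 transmitter sites does better; here Old Town, Northside, Market are left uncovered.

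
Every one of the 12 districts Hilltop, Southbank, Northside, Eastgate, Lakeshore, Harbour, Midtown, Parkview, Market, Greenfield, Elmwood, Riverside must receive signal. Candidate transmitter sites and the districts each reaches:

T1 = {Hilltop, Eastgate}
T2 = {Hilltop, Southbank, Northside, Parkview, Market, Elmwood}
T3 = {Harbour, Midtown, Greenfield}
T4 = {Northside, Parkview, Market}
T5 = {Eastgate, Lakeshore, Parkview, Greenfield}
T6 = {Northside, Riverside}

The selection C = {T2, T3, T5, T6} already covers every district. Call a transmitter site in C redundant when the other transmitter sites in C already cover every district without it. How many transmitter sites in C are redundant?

Drop T2: Hilltop, Southbank, Market, Elmwood uncovered — not redundant.
Drop T3: Harbour, Midtown uncovered — not redundant.
Drop T5: Eastgate, Lakeshore uncovered — not redundant.
Drop T6: Riverside uncovered — not redundant.
None of the transmitter sites in C is redundant.

0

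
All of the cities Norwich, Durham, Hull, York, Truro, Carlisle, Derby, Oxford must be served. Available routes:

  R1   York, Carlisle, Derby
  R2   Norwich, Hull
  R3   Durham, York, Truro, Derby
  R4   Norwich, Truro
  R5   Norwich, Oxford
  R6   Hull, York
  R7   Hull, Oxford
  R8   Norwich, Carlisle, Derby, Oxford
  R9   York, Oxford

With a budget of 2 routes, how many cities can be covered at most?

Choosing R3, R8 covers {Norwich, Durham, York, Truro, Carlisle, Derby, Oxford} — 7 cities.
No choice of 2 routes does better; here Hull is left uncovered.

7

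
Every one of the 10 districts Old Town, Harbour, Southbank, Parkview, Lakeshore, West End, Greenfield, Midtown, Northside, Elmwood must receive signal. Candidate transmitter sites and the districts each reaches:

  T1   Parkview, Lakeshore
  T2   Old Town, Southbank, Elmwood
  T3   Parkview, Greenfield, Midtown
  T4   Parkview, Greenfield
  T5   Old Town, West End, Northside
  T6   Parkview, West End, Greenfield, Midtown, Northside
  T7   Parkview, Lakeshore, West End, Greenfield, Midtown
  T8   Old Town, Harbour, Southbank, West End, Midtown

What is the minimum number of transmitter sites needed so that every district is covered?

T1, T2, T6, T8 together cover {Old Town, Harbour, Southbank, Parkview, Lakeshore, West End, Greenfield, Midtown, Northside, Elmwood} — every district.
No 3 of the 8 transmitter sites cover everything (all 56 triples fall short), so 4 is minimum.

4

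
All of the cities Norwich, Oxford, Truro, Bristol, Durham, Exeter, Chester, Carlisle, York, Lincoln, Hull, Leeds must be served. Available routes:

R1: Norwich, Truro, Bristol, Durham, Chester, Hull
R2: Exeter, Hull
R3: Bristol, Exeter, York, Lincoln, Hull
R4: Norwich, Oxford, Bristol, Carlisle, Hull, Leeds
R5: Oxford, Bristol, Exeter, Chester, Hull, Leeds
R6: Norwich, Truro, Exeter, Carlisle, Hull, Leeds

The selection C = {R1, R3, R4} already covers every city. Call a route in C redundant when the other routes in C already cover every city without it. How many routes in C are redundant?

Drop R1: Truro, Durham, Chester uncovered — not redundant.
Drop R3: Exeter, York, Lincoln uncovered — not redundant.
Drop R4: Oxford, Carlisle, Leeds uncovered — not redundant.
None of the routes in C is redundant.

0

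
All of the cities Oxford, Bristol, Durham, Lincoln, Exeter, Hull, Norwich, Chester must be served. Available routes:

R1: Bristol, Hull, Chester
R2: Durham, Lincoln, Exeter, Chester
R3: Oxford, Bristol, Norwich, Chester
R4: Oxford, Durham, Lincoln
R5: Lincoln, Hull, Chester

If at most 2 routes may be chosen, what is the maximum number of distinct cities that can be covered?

Choosing R2, R3 covers {Oxford, Bristol, Durham, Lincoln, Exeter, Norwich, Chester} — 7 cities.
No choice of 2 routes does better; here Hull is left uncovered.

7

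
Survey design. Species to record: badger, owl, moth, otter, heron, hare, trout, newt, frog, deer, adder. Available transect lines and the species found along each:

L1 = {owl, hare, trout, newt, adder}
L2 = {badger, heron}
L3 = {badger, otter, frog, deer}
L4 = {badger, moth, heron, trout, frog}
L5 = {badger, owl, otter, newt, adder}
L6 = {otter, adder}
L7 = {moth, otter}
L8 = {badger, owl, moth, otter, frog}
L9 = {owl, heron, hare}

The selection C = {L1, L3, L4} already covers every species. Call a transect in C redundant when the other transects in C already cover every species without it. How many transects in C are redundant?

Drop L1: owl, hare, newt, adder uncovered — not redundant.
Drop L3: otter, deer uncovered — not redundant.
Drop L4: moth, heron uncovered — not redundant.
None of the transects in C is redundant.

0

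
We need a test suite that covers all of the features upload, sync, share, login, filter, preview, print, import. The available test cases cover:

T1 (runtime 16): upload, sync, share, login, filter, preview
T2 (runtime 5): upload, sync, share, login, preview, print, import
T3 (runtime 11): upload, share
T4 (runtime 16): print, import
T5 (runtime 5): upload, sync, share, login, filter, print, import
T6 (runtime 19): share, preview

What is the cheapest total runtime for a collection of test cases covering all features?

T2, T5 cover every feature at runtime 5 + 5 = 10.
Any cover uses at least 2 test cases; among all covering selections none totals below 10.

10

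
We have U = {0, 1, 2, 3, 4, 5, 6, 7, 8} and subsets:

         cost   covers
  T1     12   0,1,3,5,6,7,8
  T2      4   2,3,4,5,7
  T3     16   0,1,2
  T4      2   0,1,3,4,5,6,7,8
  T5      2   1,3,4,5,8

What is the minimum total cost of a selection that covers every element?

T2, T4 cover every element at cost 4 + 2 = 6.
Any cover uses at least 2 sets; among all covering selections none totals below 6.

6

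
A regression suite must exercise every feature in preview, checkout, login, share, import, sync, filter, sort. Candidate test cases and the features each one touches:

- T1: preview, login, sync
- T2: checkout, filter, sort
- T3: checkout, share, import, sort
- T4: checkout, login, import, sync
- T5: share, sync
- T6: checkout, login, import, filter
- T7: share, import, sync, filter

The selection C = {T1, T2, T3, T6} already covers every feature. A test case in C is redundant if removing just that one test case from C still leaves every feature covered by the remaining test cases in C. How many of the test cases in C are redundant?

2

Drop T1: preview, sync uncovered — not redundant.
Drop T2: the rest still cover every feature — redundant.
Drop T3: share uncovered — not redundant.
Drop T6: the rest still cover every feature — redundant.
2 redundant: T2, T6.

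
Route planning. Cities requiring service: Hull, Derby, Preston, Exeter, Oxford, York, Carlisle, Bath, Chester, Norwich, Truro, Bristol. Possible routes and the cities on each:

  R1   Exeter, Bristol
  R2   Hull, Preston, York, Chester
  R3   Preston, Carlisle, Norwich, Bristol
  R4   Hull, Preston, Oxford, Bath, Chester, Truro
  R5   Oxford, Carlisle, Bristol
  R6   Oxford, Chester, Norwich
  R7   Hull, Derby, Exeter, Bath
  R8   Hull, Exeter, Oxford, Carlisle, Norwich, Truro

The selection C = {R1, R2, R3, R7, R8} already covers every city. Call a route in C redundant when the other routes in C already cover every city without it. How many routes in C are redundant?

2

Drop R1: the rest still cover every city — redundant.
Drop R2: York, Chester uncovered — not redundant.
Drop R3: the rest still cover every city — redundant.
Drop R7: Derby, Bath uncovered — not redundant.
Drop R8: Oxford, Truro uncovered — not redundant.
2 redundant: R1, R3.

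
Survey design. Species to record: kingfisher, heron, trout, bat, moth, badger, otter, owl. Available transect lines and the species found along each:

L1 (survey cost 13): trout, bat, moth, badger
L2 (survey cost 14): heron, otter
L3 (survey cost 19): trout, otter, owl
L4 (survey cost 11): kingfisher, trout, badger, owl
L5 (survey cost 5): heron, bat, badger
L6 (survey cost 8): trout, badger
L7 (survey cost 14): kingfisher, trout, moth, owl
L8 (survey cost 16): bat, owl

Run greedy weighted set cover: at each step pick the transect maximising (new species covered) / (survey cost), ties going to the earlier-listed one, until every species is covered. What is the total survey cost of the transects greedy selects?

Pick 1: L5 adds 3 new (heron, bat, badger) at survey cost 5 (ratio 3/5).
Pick 2: L7 adds 4 new (kingfisher, trout, moth, owl) at survey cost 14 (ratio 4/14).
Pick 3: L2 adds 1 new (otter) at survey cost 14 (ratio 1/14).
Greedy total survey cost: 5 + 14 + 14 = 33.

33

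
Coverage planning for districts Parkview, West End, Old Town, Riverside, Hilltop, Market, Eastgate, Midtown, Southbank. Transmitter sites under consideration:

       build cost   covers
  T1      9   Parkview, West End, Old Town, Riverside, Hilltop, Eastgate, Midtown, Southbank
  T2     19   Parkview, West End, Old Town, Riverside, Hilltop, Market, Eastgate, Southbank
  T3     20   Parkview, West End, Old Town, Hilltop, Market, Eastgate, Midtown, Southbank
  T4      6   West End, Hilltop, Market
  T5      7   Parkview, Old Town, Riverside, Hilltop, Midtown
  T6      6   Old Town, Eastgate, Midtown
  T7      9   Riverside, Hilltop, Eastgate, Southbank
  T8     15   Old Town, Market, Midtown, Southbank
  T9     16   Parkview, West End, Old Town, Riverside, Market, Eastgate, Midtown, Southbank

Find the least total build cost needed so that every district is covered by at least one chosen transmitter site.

T1, T4 cover every district at build cost 9 + 6 = 15.
Any cover uses at least 2 transmitter sites; among all covering selections none totals below 15.

15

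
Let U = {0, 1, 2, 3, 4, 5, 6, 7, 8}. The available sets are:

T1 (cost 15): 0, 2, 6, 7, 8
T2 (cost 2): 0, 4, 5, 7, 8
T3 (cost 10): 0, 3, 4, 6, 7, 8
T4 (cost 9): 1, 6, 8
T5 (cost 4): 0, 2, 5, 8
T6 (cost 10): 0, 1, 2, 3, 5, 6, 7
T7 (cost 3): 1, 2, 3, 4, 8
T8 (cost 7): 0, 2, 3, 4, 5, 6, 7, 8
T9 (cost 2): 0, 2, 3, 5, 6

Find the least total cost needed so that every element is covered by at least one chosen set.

7

T2, T7, T9 cover every element at cost 2 + 3 + 2 = 7.
Any cover uses at least 2 sets; among all covering selections none totals below 7.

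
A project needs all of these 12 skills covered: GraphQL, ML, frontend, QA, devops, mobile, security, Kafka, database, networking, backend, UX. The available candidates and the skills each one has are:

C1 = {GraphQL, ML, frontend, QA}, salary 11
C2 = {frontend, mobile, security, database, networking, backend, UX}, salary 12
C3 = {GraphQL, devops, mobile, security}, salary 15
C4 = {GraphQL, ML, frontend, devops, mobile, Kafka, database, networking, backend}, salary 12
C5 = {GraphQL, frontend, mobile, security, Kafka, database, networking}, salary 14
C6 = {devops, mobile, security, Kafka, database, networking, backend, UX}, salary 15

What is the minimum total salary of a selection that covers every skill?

26

C1, C6 cover every skill at salary 11 + 15 = 26.
Any cover uses at least 2 candidates; among all covering selections none totals below 26.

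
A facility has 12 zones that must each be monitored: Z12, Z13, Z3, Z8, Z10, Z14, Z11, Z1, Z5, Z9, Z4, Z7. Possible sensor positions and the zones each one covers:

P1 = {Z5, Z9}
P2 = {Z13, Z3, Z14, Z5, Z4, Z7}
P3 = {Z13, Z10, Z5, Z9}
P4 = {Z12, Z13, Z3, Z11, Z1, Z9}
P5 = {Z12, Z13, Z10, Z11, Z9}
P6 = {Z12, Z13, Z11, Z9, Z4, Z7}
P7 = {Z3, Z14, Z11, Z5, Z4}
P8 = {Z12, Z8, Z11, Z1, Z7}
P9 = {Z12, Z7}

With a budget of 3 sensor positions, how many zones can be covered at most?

Choosing P2, P3, P8 covers {Z12, Z13, Z3, Z8, Z10, Z14, Z11, Z1, Z5, Z9, Z4, Z7} — 12 zones.
That is all 12 zones.

12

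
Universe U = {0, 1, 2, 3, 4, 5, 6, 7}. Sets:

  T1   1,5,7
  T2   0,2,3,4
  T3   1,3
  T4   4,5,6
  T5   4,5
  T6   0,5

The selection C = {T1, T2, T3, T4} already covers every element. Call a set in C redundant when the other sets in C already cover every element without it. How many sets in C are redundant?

Drop T1: 7 uncovered — not redundant.
Drop T2: 0, 2 uncovered — not redundant.
Drop T3: the rest still cover every element — redundant.
Drop T4: 6 uncovered — not redundant.
1 redundant: T3.

1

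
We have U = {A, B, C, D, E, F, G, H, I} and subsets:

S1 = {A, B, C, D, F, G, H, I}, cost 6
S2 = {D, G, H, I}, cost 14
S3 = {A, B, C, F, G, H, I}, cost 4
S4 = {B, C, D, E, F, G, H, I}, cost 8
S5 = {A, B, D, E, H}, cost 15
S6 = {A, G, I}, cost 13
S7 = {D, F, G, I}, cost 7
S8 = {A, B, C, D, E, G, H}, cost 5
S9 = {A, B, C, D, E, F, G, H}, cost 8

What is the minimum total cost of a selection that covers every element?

S3, S8 cover every element at cost 4 + 5 = 9.
Any cover uses at least 2 sets; among all covering selections none totals below 9.

9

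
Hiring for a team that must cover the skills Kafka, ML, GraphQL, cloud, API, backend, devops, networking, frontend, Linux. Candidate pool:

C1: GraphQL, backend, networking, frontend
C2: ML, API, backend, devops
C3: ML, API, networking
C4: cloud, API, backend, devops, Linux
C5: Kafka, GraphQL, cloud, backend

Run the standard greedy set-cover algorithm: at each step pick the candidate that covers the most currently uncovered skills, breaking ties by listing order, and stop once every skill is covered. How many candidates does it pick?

Pick 1: C4 covers 5 new skills (cloud, API, backend, devops, Linux).
Pick 2: C1 covers 3 new skills (GraphQL, networking, frontend).
Pick 3: C2 covers 1 new skills (ML).
Pick 4: C5 covers 1 new skills (Kafka).
Greedy uses 4 candidates.

4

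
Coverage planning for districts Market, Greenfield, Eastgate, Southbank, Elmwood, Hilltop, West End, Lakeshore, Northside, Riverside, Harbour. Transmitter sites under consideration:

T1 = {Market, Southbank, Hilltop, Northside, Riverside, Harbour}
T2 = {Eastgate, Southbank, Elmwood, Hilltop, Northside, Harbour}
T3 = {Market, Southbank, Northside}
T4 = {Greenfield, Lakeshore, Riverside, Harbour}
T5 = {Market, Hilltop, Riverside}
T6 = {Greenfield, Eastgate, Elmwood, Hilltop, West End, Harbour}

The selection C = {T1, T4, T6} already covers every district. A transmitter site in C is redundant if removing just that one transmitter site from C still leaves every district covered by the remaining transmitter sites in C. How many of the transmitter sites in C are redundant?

Drop T1: Market, Southbank, Northside uncovered — not redundant.
Drop T4: Lakeshore uncovered — not redundant.
Drop T6: Eastgate, Elmwood, West End uncovered — not redundant.
None of the transmitter sites in C is redundant.

0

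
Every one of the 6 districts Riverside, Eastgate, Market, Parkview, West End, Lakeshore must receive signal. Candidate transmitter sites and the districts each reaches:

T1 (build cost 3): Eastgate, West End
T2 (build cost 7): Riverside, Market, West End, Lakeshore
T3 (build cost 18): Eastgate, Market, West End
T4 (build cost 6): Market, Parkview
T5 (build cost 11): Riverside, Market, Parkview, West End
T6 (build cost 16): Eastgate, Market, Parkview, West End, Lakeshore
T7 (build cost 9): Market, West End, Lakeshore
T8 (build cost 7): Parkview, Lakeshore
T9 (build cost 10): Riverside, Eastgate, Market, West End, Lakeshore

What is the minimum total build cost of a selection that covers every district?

16

T4, T9 cover every district at build cost 6 + 10 = 16.
Any cover uses at least 2 transmitter sites; among all covering selections none totals below 16.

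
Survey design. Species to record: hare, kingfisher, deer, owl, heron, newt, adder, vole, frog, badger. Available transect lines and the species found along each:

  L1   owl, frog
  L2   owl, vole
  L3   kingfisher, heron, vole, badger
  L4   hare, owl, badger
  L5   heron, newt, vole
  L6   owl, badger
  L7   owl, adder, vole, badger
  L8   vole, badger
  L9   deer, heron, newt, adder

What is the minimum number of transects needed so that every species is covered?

4

L1, L3, L4, L9 together cover {hare, kingfisher, deer, owl, heron, newt, adder, vole, frog, badger} — every species.
No 3 of the 9 transects cover everything (all 84 triples fall short), so 4 is minimum.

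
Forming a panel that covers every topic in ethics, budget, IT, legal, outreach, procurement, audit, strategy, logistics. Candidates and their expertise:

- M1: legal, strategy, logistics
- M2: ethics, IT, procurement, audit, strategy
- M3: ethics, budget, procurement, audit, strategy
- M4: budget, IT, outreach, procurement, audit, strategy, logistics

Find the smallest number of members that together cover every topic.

3

M1, M2, M4 together cover {ethics, budget, IT, legal, outreach, procurement, audit, strategy, logistics} — every topic.
No 2 of the 4 members cover everything (all 6 pairs fall short), so 3 is minimum.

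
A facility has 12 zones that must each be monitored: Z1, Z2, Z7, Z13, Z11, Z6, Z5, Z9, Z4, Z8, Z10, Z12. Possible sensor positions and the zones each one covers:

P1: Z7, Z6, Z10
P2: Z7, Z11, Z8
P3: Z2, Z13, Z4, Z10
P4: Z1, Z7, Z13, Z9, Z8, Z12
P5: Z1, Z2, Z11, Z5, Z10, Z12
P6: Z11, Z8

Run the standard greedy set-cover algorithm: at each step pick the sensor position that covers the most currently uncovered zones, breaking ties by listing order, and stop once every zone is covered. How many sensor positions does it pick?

4

Pick 1: P4 covers 6 new zones (Z1, Z7, Z13, Z9, Z8, Z12).
Pick 2: P5 covers 4 new zones (Z2, Z11, Z5, Z10).
Pick 3: P1 covers 1 new zones (Z6).
Pick 4: P3 covers 1 new zones (Z4).
Greedy uses 4 sensor positions.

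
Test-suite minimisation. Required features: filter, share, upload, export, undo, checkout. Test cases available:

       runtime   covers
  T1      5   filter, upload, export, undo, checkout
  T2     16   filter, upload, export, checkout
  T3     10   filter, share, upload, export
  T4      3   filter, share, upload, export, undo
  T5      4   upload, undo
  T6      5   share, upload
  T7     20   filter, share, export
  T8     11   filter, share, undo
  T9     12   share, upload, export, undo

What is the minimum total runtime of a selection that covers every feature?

T1, T4 cover every feature at runtime 5 + 3 = 8.
Any cover uses at least 2 test cases; among all covering selections none totals below 8.

8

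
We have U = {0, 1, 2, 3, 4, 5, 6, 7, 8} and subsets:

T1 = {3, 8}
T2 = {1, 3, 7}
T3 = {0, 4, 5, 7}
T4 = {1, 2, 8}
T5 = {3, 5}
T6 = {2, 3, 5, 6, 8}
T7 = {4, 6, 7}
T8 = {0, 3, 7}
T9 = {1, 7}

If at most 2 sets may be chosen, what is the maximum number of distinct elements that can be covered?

8

Choosing T3, T6 covers {0, 2, 3, 4, 5, 6, 7, 8} — 8 elements.
No choice of 2 sets does better; here 1 is left uncovered.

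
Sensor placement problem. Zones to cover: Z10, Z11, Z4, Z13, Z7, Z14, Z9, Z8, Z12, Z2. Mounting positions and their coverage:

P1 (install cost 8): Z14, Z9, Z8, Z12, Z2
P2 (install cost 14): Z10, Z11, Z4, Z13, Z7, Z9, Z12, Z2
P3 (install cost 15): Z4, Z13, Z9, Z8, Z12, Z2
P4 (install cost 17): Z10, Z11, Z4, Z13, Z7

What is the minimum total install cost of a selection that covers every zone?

P1, P2 cover every zone at install cost 8 + 14 = 22.
Any cover uses at least 2 sensor positions; among all covering selections none totals below 22.

22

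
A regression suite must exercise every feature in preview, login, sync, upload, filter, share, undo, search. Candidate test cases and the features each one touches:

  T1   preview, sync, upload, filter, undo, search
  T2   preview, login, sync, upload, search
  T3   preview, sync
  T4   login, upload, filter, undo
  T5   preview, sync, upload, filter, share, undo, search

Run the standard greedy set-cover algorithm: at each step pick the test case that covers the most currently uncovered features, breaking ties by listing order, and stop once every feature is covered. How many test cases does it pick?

Pick 1: T5 covers 7 new features (preview, sync, upload, filter, share, undo, search).
Pick 2: T2 covers 1 new features (login).
Greedy uses 2 test cases.

2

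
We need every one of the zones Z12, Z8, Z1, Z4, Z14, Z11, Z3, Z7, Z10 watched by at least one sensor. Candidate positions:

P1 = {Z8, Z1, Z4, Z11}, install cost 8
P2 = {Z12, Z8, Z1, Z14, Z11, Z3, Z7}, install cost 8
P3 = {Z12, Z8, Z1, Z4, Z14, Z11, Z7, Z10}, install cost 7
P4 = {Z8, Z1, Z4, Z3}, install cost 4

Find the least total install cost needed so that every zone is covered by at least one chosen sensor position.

P3, P4 cover every zone at install cost 7 + 4 = 11.
Any cover uses at least 2 sensor positions; among all covering selections none totals below 11.

11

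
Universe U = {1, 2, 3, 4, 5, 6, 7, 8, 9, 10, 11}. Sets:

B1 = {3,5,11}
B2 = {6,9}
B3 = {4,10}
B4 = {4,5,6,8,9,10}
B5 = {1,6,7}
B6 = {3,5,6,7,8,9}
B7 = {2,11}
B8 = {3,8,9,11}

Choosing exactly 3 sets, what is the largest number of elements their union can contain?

Choosing B1, B4, B5 covers {1, 3, 4, 5, 6, 7, 8, 9, 10, 11} — 10 elements.
No choice of 3 sets does better; here 2 is left uncovered.

10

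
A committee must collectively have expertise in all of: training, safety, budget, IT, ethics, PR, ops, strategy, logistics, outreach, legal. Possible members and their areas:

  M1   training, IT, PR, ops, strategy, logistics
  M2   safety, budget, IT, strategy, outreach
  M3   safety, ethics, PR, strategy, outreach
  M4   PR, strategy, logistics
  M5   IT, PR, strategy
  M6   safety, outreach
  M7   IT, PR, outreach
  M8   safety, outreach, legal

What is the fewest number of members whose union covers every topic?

4

M1, M2, M3, M8 together cover {training, safety, budget, IT, ethics, PR, ops, strategy, logistics, outreach, legal} — every topic.
No 3 of the 8 members cover everything (all 56 triples fall short), so 4 is minimum.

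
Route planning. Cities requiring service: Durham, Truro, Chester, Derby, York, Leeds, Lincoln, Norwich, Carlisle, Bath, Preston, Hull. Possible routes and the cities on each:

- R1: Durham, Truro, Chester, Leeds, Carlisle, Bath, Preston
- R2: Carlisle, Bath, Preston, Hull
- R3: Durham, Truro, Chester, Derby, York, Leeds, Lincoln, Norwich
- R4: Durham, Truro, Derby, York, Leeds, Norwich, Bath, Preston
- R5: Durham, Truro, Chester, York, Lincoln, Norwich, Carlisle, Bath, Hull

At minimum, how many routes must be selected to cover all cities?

2

R2, R3 together cover {Durham, Truro, Chester, Derby, York, Leeds, Lincoln, Norwich, Carlisle, Bath, Preston, Hull} — every city.
No single route contains all 12 cities, so 2 is optimal.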